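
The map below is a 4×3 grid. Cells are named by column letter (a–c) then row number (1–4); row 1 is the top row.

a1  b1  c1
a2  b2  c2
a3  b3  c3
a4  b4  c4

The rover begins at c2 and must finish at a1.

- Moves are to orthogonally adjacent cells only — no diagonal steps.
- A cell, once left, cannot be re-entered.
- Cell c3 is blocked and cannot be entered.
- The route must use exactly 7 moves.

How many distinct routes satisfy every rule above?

2

Need simple routes of exactly 7 moves from c2 to a1 (Manhattan distance 3, so 2 moves are spent on a detour and 2 undoing it).
Enumerating: c2 c1 b1 b2 b3 a3 a2 a1 | c2 b2 b3 b4 a4 a3 a2 a1.
That gives 2 routes.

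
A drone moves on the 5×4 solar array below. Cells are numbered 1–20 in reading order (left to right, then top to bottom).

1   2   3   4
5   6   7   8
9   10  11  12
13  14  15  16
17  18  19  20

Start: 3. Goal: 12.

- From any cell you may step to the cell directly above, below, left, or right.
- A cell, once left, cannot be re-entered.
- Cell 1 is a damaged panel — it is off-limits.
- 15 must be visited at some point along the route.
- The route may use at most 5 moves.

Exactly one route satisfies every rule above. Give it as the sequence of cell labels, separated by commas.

The budget equals the shortest possible length, so every move has to be on a shortest route through the required cells.
Route from 3: down 3 to 15, right 1 to 16, up 1 to 12 — 5 moves in all.
Check: all required cells visited; 5 ≤ 5 moves.

3, 7, 11, 15, 16, 12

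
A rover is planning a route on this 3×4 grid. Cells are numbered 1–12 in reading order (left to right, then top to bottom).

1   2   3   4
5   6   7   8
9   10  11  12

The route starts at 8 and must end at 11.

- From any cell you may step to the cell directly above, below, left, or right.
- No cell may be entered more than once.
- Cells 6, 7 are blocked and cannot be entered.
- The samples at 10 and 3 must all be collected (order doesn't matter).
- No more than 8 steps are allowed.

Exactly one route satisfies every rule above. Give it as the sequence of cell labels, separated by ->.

8 -> 4 -> 3 -> 2 -> 1 -> 5 -> 9 -> 10 -> 11

Any route must reach 10 and 3 and still end at 11 within 8 moves, so the order of the required stops is forced.
Route from 8: up to 4, 3× left (reaching 1), 2× down (reaching 9), 2× right (reaching 11) — 8 moves in all.
Check: all required cells visited; 8 ≤ 8 moves.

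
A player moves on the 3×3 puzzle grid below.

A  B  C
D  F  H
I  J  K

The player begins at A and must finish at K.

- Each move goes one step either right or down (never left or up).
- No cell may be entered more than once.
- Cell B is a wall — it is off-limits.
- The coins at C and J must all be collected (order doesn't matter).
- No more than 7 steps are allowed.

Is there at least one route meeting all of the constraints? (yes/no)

J is below but to the left of C: going C → J would need a leftward move and J → C an upward move, so no right/down-only route can visit both required cells.

no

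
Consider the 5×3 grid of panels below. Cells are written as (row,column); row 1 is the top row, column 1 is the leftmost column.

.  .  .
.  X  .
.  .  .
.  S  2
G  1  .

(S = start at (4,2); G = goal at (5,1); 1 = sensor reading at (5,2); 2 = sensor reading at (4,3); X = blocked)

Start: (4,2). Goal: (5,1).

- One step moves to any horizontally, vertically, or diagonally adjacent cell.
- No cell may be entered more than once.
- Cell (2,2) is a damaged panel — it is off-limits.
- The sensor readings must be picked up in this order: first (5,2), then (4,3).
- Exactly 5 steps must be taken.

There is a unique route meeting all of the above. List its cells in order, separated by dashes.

(4,2) - (5,2) - (4,3) - (3,2) - (4,1) - (5,1)

The waypoints must appear in the order (5,2), (4,3), with no cell reused.
Route from (4,2): down to (5,2), up-right to (4,3), up-left to (3,2), down-left to (4,1), down to (5,1) — 5 moves in all.
Check: order respected (1 at step 1, 2 at step 2); 5 moves as required.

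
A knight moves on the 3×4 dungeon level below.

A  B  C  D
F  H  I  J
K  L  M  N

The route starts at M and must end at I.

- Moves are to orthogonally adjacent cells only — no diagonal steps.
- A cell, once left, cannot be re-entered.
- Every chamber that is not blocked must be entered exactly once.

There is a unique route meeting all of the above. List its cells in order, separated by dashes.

Need to visit all 12 open cells exactly once, starting at M and ending at I.
Cell K has only two open neighbours (F and L), so the path must pass straight through it: one of those is the cell it's entered from and the other is where it exits.
Route from M: right 1 to N, up 2 to D, left 3 to A, down 2 to K, right 1 to L, up 1 to H, right 1 to I — 11 moves in all.
Check: all 12 open cells covered.

M - N - J - D - C - B - A - F - K - L - H - I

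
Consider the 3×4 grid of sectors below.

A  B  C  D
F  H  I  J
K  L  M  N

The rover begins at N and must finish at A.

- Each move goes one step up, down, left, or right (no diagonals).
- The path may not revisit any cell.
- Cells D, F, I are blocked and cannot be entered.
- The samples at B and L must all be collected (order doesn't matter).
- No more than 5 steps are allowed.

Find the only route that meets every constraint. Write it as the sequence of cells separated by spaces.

The budget equals the shortest possible length, so every move has to be on a shortest route through the required cells.
Route from N: left 2 to L, up 2 to B, left 1 to A — 5 moves in all.
Check: all required cells visited; 5 ≤ 5 moves.

N M L H B A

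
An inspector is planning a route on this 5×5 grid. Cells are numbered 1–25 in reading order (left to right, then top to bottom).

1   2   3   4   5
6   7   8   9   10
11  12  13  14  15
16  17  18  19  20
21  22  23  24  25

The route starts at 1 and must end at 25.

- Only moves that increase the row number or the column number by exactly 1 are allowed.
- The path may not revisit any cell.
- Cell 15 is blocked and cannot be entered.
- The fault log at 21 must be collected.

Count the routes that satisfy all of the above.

A right/down-only route from 1 to 25 makes exactly 4 down-moves and 4 right-moves in some order.
With no other constraints that would be C(8,4) = 70 routes.
Split at 21 and multiply the segment counts (each segment already excludes blocked cells): 1→21: 1; 21→25: 1; product = 1.
That gives 1 route.

1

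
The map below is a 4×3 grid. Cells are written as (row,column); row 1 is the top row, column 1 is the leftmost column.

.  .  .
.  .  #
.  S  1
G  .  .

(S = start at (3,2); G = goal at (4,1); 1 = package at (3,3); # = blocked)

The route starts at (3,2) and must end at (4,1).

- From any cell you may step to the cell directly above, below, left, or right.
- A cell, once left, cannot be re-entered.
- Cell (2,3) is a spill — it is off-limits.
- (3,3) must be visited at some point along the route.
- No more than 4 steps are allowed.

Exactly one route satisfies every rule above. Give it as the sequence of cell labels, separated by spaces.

Any route must reach (3,3) and still end at (4,1) within 4 moves, so the order of the required stops is forced.
Route from (3,2): right to (3,3), down to (4,3), 2× left (reaching (4,1)) — 4 moves in all.
Check: all required cells visited; 4 ≤ 4 moves.

(3,2) (3,3) (4,3) (4,2) (4,1)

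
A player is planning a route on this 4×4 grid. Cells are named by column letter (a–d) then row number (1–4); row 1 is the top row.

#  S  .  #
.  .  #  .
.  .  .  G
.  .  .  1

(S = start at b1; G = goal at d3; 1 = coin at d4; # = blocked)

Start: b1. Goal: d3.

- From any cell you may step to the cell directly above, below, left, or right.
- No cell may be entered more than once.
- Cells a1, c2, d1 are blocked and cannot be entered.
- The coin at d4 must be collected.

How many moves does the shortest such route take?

6

Any route passes through d4 somewhere between b1 and d3. Summing Manhattan distances along the two legs (b1 → d4 → d3) gives a lower bound of 5 + 1 = 6 moves.
A route of 6 moves achieves this: b1 → b2 → b3 → b4 → c4 → d4 → d3.
Since 6 matches the lower bound, it is optimal.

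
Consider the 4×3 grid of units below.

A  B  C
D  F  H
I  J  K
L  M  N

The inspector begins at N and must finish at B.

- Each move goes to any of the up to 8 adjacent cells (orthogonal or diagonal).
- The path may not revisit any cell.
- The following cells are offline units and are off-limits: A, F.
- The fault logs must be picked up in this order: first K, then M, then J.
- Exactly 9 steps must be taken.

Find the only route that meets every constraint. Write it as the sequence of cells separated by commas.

N, K, M, L, I, D, J, H, C, B

The waypoints must appear in the order K, M, J, with no cell reused.
Route from N: up to K, down-left to M, left to L, 2× up (reaching D), down-right to J, up-right to H, up to C, left to B — 9 moves in all.
Check: order respected (K at step 1, M at step 2, J at step 6); 9 moves as required.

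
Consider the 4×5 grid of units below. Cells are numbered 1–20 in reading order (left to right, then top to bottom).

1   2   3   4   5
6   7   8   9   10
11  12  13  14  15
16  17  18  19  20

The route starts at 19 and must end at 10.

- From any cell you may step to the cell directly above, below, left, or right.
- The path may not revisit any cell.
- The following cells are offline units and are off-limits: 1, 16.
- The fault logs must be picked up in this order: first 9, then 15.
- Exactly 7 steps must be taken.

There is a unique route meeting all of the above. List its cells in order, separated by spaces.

19 18 13 8 9 14 15 10

The waypoints must appear in the order 9, 15, with no cell reused.
Route from 19: left to 18, 2× up (reaching 8), right to 9, down to 14, right to 15, up to 10 — 7 moves in all.
Check: order respected (9 at step 4, 15 at step 6); 7 moves as required.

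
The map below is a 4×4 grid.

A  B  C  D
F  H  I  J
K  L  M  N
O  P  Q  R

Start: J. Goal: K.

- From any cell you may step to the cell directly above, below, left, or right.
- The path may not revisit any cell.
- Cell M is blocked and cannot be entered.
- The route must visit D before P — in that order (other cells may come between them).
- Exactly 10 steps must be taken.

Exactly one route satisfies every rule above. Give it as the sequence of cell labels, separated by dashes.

The waypoints must appear in the order D, P, with no cell reused.
Route from J: up to D, 3× left (reaching A), down to F, right to H, 2× down (reaching P), left to O, up to K — 10 moves in all.
Check: order respected (D at step 1, P at step 8); 10 moves as required.

J - D - C - B - A - F - H - L - P - O - K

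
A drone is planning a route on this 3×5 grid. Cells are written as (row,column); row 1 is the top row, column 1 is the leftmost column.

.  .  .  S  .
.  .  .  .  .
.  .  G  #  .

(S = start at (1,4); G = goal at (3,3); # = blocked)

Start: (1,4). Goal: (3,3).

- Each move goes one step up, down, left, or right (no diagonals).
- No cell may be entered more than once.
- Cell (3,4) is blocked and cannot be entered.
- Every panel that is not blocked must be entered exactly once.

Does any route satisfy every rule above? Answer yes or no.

Cell (3,5) has only one open neighbour but is neither the start nor the goal, so a Hamiltonian route would have to both enter and leave it through the same neighbour — impossible without revisiting.

no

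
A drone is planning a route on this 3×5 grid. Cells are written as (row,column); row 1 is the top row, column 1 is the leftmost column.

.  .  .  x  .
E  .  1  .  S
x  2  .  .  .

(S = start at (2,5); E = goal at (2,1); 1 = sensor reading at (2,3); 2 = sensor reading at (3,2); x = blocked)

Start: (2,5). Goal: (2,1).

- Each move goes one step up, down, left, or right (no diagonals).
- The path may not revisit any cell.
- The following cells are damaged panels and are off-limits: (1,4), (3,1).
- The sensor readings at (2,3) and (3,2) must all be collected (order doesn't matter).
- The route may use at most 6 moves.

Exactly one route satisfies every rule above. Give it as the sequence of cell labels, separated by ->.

The budget equals the shortest possible length, so every move has to be on a shortest route through the required cells.
Route from (2,5): left 2 to (2,3), down 1 to (3,3), left 1 to (3,2), up 1 to (2,2), left 1 to (2,1) — 6 moves in all.
Check: all required cells visited; 6 ≤ 6 moves.

(2,5) -> (2,4) -> (2,3) -> (3,3) -> (3,2) -> (2,2) -> (2,1)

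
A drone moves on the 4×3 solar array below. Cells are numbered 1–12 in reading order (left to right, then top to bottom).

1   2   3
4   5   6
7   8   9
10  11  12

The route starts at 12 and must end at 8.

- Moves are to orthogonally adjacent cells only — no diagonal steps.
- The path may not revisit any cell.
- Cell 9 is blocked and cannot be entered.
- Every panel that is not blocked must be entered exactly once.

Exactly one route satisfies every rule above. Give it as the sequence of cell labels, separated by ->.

12 -> 11 -> 10 -> 7 -> 4 -> 1 -> 2 -> 3 -> 6 -> 5 -> 8

Need to visit all 11 open cells exactly once, starting at 12 and ending at 8.
Cell 10 has only two open neighbours (7 and 11), so the path must pass straight through it: one of those is the cell it's entered from and the other is where it exits.
Route from 12: left 2 to 10, up 3 to 1, right 2 to 3, down 1 to 6, left 1 to 5, down 1 to 8 — 10 moves in all.
Check: all 11 open cells covered.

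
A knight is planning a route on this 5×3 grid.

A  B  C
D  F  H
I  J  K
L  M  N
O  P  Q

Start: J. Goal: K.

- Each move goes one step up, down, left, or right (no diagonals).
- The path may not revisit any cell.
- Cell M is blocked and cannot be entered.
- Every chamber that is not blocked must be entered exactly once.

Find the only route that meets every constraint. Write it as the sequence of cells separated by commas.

J, F, H, C, B, A, D, I, L, O, P, Q, N, K

Need to visit all 14 open cells exactly once, starting at J and ending at K.
Cell C has only two open neighbours (H and B), so the path must pass straight through it: one of those is the cell it's entered from and the other is where it exits.
Route from J: up 1 to F, right 1 to H, up 1 to C, left 2 to A, down 4 to O, right 2 to Q, up 2 to K — 13 moves in all.
Check: all 14 open cells covered.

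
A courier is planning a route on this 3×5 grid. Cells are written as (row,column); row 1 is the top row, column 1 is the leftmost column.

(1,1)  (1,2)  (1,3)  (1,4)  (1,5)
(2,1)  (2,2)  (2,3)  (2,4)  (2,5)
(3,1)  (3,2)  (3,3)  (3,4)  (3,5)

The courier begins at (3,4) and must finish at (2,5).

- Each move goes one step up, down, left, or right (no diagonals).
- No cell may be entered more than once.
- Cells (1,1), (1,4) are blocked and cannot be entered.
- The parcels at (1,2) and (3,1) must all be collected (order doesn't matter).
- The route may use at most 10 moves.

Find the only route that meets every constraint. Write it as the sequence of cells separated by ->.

The budget equals the shortest possible length, so every move has to be on a shortest route through the required cells.
Route from (3,4): left 3 to (3,1), up 1 to (2,1), right 1 to (2,2), up 1 to (1,2), right 1 to (1,3), down 1 to (2,3), right 2 to (2,5) — 10 moves in all.
Check: all required cells visited; 10 ≤ 10 moves.

(3,4) -> (3,3) -> (3,2) -> (3,1) -> (2,1) -> (2,2) -> (1,2) -> (1,3) -> (2,3) -> (2,4) -> (2,5)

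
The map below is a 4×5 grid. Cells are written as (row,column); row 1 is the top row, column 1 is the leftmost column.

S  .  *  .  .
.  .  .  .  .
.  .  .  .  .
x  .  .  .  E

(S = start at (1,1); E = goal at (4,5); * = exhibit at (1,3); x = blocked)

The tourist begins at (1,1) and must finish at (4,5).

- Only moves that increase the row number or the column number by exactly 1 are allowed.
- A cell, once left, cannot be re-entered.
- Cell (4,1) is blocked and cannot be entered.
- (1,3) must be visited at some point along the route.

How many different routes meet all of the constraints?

A right/down-only route from (1,1) to (4,5) makes exactly 3 down-moves and 4 right-moves in some order.
With no other constraints that would be C(7,3) = 35 routes.
Split at (1,3) and multiply the segment counts (each segment already excludes blocked cells): (1,1)→(1,3): 1; (1,3)→(4,5): 10; product = 10.
That gives 10 routes.

10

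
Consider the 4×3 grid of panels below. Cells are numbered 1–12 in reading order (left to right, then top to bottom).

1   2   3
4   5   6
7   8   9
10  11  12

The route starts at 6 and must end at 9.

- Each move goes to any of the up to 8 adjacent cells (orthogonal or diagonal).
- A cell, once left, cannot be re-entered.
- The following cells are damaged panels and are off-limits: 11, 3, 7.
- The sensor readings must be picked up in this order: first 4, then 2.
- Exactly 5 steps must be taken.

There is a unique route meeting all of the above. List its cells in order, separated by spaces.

6 8 4 2 5 9

The waypoints must appear in the order 4, 2, with no cell reused.
Route from 6: down-left to 8, up-left to 4, up-right to 2, down to 5, down-right to 9 — 5 moves in all.
Check: order respected (4 at step 2, 2 at step 3); 5 moves as required.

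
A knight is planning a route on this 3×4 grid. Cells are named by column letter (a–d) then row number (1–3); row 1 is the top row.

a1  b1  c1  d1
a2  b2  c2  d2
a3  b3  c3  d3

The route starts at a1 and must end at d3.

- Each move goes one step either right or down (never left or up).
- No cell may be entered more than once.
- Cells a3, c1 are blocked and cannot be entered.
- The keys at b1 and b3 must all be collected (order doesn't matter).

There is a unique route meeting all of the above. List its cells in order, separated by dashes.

Moves only go right or down, so the column and row indices never decrease.
Route from a1: right 1 to b1, down 2 to b3, right 2 to d3 — 5 moves in all.
Check: all required cells visited.

a1 - b1 - b2 - b3 - c3 - d3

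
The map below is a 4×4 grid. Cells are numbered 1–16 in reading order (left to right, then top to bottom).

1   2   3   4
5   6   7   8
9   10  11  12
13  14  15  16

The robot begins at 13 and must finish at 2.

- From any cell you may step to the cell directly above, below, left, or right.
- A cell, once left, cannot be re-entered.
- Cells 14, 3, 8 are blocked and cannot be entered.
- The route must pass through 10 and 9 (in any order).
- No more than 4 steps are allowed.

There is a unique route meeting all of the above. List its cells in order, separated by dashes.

13 - 9 - 10 - 6 - 2

The 4-move cap with required stops at 10, 9 leaves no slack for detours.
Route from 13: up to 9, right to 10, 2× up (reaching 2) — 4 moves in all.
Check: all required cells visited; 4 ≤ 4 moves.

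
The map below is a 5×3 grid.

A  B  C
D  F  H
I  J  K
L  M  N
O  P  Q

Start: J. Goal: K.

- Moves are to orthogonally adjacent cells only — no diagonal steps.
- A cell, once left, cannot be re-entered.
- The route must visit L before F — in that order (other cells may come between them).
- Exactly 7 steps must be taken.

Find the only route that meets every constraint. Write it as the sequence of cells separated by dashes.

J - M - L - I - D - F - H - K

The waypoints must appear in the order L, F, with no cell reused.
Route from J: down 1 to M, left 1 to L, up 2 to D, right 2 to H, down 1 to K — 7 moves in all.
Check: order respected (L at step 2, F at step 5); 7 moves as required.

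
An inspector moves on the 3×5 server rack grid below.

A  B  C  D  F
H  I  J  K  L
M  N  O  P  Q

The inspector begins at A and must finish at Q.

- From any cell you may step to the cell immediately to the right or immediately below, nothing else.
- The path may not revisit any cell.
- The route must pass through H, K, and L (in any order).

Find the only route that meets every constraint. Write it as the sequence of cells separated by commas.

A, H, I, J, K, L, Q

Moves only go right or down, so the column and row indices never decrease.
Route from A: down to H, 4× right (reaching L), down to Q — 6 moves in all.
Check: all required cells visited.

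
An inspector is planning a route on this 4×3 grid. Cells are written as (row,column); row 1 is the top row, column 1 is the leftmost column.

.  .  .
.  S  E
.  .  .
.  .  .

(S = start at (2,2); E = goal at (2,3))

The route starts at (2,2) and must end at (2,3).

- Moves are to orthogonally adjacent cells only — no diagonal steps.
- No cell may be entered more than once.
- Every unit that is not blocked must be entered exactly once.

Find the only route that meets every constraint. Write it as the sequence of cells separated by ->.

Need to visit all 12 open cells exactly once, starting at (2,2) and ending at (2,3).
Route from (2,2): down 1 to (3,2), right 1 to (3,3), down 1 to (4,3), left 2 to (4,1), up 3 to (1,1), right 2 to (1,3), down 1 to (2,3) — 11 moves in all.
Check: all 12 open cells covered.

(2,2) -> (3,2) -> (3,3) -> (4,3) -> (4,2) -> (4,1) -> (3,1) -> (2,1) -> (1,1) -> (1,2) -> (1,3) -> (2,3)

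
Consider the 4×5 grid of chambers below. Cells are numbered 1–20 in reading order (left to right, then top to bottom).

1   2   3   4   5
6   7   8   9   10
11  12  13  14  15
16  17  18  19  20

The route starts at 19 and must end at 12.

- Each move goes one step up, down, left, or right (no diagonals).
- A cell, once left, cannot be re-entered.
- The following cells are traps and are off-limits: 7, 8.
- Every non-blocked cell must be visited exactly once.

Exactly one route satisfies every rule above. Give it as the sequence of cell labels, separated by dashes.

Need to visit all 18 open cells exactly once, starting at 19 and ending at 12.
Route from 19: right to 20, up to 15, left to 14, up to 9, right to 10, up to 5, 4× left (reaching 1), 3× down (reaching 16), 2× right (reaching 18), up to 13, left to 12 — 17 moves in all.
Check: all 18 open cells covered.

19 - 20 - 15 - 14 - 9 - 10 - 5 - 4 - 3 - 2 - 1 - 6 - 11 - 16 - 17 - 18 - 13 - 12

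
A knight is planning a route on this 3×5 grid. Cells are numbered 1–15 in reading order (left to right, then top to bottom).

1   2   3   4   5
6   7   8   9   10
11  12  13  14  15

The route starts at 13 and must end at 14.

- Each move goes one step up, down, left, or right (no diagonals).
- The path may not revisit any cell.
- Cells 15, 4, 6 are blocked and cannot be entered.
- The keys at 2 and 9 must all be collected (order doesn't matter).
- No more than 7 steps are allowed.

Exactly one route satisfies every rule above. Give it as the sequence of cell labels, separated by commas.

13, 12, 7, 2, 3, 8, 9, 14

The 7-move cap with required stops at 2, 9 leaves no slack for detours.
Route from 13: left 1 to 12, up 2 to 2, right 1 to 3, down 1 to 8, right 1 to 9, down 1 to 14 — 7 moves in all.
Check: all required cells visited; 7 ≤ 7 moves.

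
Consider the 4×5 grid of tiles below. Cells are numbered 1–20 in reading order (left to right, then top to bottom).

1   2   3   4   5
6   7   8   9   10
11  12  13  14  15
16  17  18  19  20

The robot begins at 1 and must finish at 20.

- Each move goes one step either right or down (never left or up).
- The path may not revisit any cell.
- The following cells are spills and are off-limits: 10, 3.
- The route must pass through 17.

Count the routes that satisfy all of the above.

4

A right/down-only route from 1 to 20 makes exactly 3 down-moves and 4 right-moves in some order.
With no other constraints that would be C(7,3) = 35 routes.
Split at 17 and multiply the segment counts (each segment already excludes blocked cells): 1→17: 4; 17→20: 1; product = 4.
That gives 4 routes.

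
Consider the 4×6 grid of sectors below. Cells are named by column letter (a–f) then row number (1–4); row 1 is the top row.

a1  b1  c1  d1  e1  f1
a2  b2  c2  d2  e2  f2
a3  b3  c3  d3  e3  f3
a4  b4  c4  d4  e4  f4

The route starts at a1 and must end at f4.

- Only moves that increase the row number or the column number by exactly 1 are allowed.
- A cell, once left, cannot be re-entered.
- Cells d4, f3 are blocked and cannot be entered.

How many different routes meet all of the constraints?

A right/down-only route from a1 to f4 makes exactly 3 down-moves and 5 right-moves in some order.
With no other constraints that would be C(8,3) = 56 routes.
Subtract routes through each blocked cell (inclusion–exclusion for overlaps): − through f3: 21 − through d4: 20 → 15.
That gives 15 routes.

15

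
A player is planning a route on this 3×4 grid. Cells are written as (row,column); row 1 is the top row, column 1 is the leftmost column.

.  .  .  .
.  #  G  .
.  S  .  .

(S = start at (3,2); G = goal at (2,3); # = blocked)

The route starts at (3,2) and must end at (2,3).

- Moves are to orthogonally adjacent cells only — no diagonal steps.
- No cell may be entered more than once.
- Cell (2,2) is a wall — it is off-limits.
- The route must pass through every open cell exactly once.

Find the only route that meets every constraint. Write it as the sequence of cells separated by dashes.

(3,2) - (3,1) - (2,1) - (1,1) - (1,2) - (1,3) - (1,4) - (2,4) - (3,4) - (3,3) - (2,3)

Need to visit all 11 open cells exactly once, starting at (3,2) and ending at (2,3).
Cell (3,4) has only two open neighbours ((2,4) and (3,3)), so the path must pass straight through it: one of those is the cell it's entered from and the other is where it exits.
Route from (3,2): left 1 to (3,1), up 2 to (1,1), right 3 to (1,4), down 2 to (3,4), left 1 to (3,3), up 1 to (2,3) — 10 moves in all.
Check: all 11 open cells covered.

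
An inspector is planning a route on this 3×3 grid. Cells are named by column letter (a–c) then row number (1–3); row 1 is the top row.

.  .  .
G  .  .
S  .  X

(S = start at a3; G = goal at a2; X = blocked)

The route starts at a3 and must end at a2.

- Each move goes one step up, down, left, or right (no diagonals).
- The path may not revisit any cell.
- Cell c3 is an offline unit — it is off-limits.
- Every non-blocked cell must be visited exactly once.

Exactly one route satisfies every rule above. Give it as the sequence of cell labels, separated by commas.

a3, b3, b2, c2, c1, b1, a1, a2

Need to visit all 8 open cells exactly once, starting at a3 and ending at a2.
Cell b3 has only two open neighbours (b2 and a3), so the path must pass straight through it: one of those is the cell it's entered from and the other is where it exits.
Route from a3: right to b3, up to b2, right to c2, up to c1, 2× left (reaching a1), down to a2 — 7 moves in all.
Check: all 8 open cells covered.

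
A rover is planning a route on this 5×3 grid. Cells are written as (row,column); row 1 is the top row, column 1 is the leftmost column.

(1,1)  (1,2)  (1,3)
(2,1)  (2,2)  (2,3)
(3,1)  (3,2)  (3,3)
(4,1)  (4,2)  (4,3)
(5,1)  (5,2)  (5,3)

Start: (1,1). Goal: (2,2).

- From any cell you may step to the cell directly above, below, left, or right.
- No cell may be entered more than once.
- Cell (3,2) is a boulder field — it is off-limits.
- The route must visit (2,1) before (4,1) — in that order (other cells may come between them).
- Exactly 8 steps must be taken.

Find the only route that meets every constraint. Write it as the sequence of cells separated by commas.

The waypoints must appear in the order (2,1), (4,1), with no cell reused.
Route from (1,1): down 3 to (4,1), right 2 to (4,3), up 2 to (2,3), left 1 to (2,2) — 8 moves in all.
Check: order respected ((2,1) at step 1, (4,1) at step 3); 8 moves as required.

(1,1), (2,1), (3,1), (4,1), (4,2), (4,3), (3,3), (2,3), (2,2)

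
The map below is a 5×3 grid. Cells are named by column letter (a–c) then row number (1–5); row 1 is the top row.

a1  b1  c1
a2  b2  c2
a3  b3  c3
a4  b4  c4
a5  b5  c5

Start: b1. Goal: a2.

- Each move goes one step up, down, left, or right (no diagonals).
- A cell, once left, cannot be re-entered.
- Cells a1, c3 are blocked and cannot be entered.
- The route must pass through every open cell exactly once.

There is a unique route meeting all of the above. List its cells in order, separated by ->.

b1 -> c1 -> c2 -> b2 -> b3 -> b4 -> c4 -> c5 -> b5 -> a5 -> a4 -> a3 -> a2

Need to visit all 13 open cells exactly once, starting at b1 and ending at a2.
Route from b1: right 1 to c1, down 1 to c2, left 1 to b2, down 2 to b4, right 1 to c4, down 1 to c5, left 2 to a5, up 3 to a2 — 12 moves in all.
Check: all 13 open cells covered.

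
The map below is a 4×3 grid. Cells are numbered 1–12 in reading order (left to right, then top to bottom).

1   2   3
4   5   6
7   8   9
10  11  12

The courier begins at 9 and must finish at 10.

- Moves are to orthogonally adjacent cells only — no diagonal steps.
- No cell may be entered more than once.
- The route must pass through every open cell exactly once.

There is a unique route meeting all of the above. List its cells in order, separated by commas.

9, 12, 11, 8, 5, 6, 3, 2, 1, 4, 7, 10

Need to visit all 12 open cells exactly once, starting at 9 and ending at 10.
Cell 1 has only two open neighbours (4 and 2), so the path must pass straight through it: one of those is the cell it's entered from and the other is where it exits.
Route from 9: down 1 to 12, left 1 to 11, up 2 to 5, right 1 to 6, up 1 to 3, left 2 to 1, down 3 to 10 — 11 moves in all.
Check: all 12 open cells covered.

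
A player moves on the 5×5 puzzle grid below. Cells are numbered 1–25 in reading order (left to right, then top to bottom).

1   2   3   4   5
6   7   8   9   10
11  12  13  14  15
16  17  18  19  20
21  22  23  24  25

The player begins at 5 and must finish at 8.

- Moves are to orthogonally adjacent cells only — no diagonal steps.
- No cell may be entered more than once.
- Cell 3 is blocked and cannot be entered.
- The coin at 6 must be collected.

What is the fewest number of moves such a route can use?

9

Any route passes through 6 somewhere between 5 and 8. Summing Manhattan distances along the two legs (5 → 6 → 8) gives a lower bound of 5 + 2 = 7 moves.
The shortest route satisfying every rule uses 9 moves: 5 → 10 → 15 → 14 → 13 → 12 → 11 → 6 → 7 → 8.
The bound of 7 isn't tight here; checking systematically, no route of length 7 through 8 satisfies every constraint, so 9 is the minimum.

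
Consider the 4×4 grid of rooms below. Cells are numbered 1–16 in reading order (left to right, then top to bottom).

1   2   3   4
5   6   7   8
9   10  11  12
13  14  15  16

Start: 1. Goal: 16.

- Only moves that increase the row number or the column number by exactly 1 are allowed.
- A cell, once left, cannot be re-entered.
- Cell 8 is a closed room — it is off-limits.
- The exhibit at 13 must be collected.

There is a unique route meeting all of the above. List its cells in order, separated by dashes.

1 - 5 - 9 - 13 - 14 - 15 - 16

Moves only go right or down, so the column and row indices never decrease.
Route from 1: 3× down (reaching 13), 3× right (reaching 16) — 6 moves in all.
Check: all required cells visited.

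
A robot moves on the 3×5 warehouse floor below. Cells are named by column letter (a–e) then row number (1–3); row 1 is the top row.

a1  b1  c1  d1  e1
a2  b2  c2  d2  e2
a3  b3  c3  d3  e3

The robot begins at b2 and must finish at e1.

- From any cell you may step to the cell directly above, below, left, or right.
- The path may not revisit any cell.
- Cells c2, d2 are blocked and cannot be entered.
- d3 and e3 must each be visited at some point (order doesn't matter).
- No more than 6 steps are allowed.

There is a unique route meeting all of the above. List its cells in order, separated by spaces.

b2 b3 c3 d3 e3 e2 e1

The budget equals the shortest possible length, so every move has to be on a shortest route through the required cells.
Route from b2: down 1 to b3, right 3 to e3, up 2 to e1 — 6 moves in all.
Check: all required cells visited; 6 ≤ 6 moves.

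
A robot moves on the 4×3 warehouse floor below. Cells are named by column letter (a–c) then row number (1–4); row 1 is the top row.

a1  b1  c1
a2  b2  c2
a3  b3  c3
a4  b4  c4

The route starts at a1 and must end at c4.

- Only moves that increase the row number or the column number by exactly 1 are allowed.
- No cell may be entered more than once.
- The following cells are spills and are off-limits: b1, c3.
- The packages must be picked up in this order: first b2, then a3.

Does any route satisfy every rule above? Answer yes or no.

no

a3 lies to the left of b2, so going from b2 to a3 would need a leftward move — but moves only go right/down, so b2 cannot be visited before a3.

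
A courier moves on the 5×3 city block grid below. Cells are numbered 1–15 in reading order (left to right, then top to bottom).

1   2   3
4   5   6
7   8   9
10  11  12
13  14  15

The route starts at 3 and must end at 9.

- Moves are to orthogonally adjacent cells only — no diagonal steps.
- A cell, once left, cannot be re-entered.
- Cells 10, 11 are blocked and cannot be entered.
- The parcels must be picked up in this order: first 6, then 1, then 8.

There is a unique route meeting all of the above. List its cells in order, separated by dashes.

The waypoints must appear in the order 6, 1, 8, with no cell reused.
Route from 3: down to 6, left to 5, up to 2, left to 1, 2× down (reaching 7), 2× right (reaching 9) — 8 moves in all.
Check: order respected (6 at step 1, 1 at step 4, 8 at step 7).

3 - 6 - 5 - 2 - 1 - 4 - 7 - 8 - 9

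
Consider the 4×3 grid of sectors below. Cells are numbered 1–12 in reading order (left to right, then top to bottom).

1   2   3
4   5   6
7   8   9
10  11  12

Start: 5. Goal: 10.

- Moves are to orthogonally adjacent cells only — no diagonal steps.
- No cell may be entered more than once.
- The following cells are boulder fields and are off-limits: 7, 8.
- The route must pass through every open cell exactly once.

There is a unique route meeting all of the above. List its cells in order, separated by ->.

5 -> 4 -> 1 -> 2 -> 3 -> 6 -> 9 -> 12 -> 11 -> 10

Need to visit all 10 open cells exactly once, starting at 5 and ending at 10.
Route from 5: left 1 to 4, up 1 to 1, right 2 to 3, down 3 to 12, left 2 to 10 — 9 moves in all.
Check: all 10 open cells covered.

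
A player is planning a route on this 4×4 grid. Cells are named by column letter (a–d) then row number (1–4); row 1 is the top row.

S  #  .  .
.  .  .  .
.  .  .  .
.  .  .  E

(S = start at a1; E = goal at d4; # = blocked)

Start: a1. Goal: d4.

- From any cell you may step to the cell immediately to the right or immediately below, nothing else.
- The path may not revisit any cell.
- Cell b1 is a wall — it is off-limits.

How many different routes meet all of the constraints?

A right/down-only route from a1 to d4 makes exactly 3 down-moves and 3 right-moves in some order.
With no other constraints that would be C(6,3) = 20 routes.
Subtract routes through each blocked cell (inclusion–exclusion for overlaps): − through b1: 10 → 10.
That gives 10 routes.

10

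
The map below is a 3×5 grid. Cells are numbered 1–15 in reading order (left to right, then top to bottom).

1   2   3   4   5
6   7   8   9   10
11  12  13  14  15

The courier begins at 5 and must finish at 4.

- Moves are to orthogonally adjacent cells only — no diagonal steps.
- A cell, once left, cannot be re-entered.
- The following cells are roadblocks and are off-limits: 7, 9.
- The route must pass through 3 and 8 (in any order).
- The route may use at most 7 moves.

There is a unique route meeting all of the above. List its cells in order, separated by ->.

5 -> 10 -> 15 -> 14 -> 13 -> 8 -> 3 -> 4

The 7-move cap with required stops at 3, 8 leaves no slack for detours.
Route from 5: 2× down (reaching 15), 2× left (reaching 13), 2× up (reaching 3), right to 4 — 7 moves in all.
Check: all required cells visited; 7 ≤ 7 moves.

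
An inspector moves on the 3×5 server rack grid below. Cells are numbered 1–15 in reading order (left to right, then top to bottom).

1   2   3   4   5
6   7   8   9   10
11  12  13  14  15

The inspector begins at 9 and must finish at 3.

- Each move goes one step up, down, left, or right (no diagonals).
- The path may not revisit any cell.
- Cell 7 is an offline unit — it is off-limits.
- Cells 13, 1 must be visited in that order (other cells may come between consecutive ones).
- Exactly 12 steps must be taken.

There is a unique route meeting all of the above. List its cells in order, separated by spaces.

The waypoints must appear in the order 13, 1, with no cell reused.
Route from 9: up to 4, right to 5, 2× down (reaching 15), 4× left (reaching 11), 2× up (reaching 1), 2× right (reaching 3) — 12 moves in all.
Check: order respected (13 at step 6, 1 at step 10); 12 moves as required.

9 4 5 10 15 14 13 12 11 6 1 2 3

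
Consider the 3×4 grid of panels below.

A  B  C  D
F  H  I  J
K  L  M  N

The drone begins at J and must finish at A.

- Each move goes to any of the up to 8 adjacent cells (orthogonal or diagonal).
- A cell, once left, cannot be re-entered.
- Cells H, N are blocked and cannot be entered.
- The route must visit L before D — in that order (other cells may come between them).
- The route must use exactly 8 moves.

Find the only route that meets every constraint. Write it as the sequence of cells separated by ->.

The waypoints must appear in the order L, D, with no cell reused.
Route from J: down-left to M, left to L, 2× up-right (reaching D), 2× left (reaching B), down-left to F, up to A — 8 moves in all.
Check: order respected (L at step 2, D at step 4); 8 moves as required.

J -> M -> L -> I -> D -> C -> B -> F -> A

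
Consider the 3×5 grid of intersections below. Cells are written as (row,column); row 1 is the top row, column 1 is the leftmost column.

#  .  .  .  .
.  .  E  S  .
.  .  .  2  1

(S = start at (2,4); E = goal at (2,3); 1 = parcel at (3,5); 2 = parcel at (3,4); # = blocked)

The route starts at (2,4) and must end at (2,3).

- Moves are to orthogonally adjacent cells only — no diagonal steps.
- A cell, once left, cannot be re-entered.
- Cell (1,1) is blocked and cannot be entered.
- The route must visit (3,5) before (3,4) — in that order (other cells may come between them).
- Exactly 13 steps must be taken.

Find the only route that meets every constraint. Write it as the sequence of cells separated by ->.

The waypoints must appear in the order (3,5), (3,4), with no cell reused.
Route from (2,4): up to (1,4), right to (1,5), 2× down (reaching (3,5)), 4× left (reaching (3,1)), up to (2,1), right to (2,2), up to (1,2), right to (1,3), down to (2,3) — 13 moves in all.
Check: order respected (1 at step 4, 2 at step 5); 13 moves as required.

(2,4) -> (1,4) -> (1,5) -> (2,5) -> (3,5) -> (3,4) -> (3,3) -> (3,2) -> (3,1) -> (2,1) -> (2,2) -> (1,2) -> (1,3) -> (2,3)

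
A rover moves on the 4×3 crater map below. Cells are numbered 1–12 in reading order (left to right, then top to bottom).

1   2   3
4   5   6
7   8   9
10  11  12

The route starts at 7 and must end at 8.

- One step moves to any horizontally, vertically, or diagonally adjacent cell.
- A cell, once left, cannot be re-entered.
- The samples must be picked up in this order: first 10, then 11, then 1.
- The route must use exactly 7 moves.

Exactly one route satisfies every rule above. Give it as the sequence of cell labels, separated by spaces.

7 10 11 9 5 1 4 8

The waypoints must appear in the order 10, 11, 1, with no cell reused.
Route from 7: down to 10, right to 11, up-right to 9, 2× up-left (reaching 1), down to 4, down-right to 8 — 7 moves in all.
Check: order respected (10 at step 1, 11 at step 2, 1 at step 5); 7 moves as required.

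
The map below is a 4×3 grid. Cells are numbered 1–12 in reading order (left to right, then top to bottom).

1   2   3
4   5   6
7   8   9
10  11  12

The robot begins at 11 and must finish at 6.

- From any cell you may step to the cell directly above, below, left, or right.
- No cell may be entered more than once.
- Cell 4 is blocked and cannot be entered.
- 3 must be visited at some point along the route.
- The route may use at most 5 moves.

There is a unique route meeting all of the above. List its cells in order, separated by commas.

The budget equals the shortest possible length, so every move has to be on a shortest route through the required cells.
Route from 11: 3× up (reaching 2), right to 3, down to 6 — 5 moves in all.
Check: all required cells visited; 5 ≤ 5 moves.

11, 8, 5, 2, 3, 6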